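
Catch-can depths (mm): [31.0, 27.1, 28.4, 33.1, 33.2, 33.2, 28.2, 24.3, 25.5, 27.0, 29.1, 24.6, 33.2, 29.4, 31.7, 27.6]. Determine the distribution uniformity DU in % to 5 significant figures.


Approach: apply the low-quarter distribution uniformity, DU = (mean of lowest quarter of readings / overall mean)*100.
sorted lowest 4 of 16: [24.3, 24.6, 25.5, 27.0] -> mean = 25.35000 mm
overall mean = 29.16250 mm
DU = (25.35000/29.16250)*100 = 86.927 %
Therefore the distribution uniformity DU = 86.927 %.


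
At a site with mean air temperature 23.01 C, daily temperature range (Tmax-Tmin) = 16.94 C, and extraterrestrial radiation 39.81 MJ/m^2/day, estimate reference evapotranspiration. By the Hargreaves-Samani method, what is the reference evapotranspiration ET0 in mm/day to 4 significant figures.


Approach: apply the Hargreaves-Samani method, ET0 = 0.0023*(Tmean+17.8)*sqrt(Tmax-Tmin)*0.408*Ra.
ET0 = 0.0023*(23.01+17.8)*sqrt(16.94)*0.408*39.81 = 6.275 mm/day
Therefore the reference evapotranspiration ET0 = 6.275 mm/day.


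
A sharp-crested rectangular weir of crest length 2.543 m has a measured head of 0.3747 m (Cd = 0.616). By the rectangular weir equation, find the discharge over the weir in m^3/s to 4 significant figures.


Approach: apply the rectangular weir equation, Q = (2/3)*Cd*L*sqrt(2g)*H^1.5.
Q = (2/3)*0.616*2.543*sqrt(2*9.81)*0.3747^1.5 = 1.061 m^3/s
Therefore the discharge over the weir = 1.061 m^3/s.


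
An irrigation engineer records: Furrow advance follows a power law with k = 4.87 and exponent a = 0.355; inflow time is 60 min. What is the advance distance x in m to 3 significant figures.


Approach: apply the power-law advance function, x = k*t^a.
x = 4.87 * 60^0.355 = 20.8 m
Therefore the advance distance x = 20.8 m.


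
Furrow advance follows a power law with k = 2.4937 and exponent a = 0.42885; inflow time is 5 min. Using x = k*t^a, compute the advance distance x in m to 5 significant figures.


x = 2.4937 * 5^0.42885 = 4.9728 m
Therefore the advance distance x = 4.9728 m.


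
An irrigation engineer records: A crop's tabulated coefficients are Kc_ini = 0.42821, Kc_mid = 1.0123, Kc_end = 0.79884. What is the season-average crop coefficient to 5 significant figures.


Approach: apply a simple seasonal average, Kc_avg = (Kc_ini + Kc_mid + Kc_end)/3.
Kc_avg = (0.42821 + 1.0123 + 0.79884)/3 = 0.74645
Therefore the season-average crop coefficient = 0.74645.


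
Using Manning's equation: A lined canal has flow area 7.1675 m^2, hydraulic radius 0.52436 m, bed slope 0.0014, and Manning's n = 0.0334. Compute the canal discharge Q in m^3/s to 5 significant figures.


Approach: apply Manning's equation, Q = (1/n)*A*R^(2/3)*S^(1/2).
Q = (1/0.0334) * 7.1675 * 0.52436^(2/3) * 0.0014^(1/2) = 5.2212 m^3/s
Therefore the canal discharge Q = 5.2212 m^3/s.


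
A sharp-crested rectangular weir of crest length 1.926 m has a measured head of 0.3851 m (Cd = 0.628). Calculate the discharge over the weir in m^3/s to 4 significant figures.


Approach: apply the rectangular weir equation, Q = (2/3)*Cd*L*sqrt(2g)*H^1.5.
Q = (2/3)*0.628*1.926*sqrt(2*9.81)*0.3851^1.5 = 0.8536 m^3/s
Therefore the discharge over the weir = 0.8536 m^3/s.


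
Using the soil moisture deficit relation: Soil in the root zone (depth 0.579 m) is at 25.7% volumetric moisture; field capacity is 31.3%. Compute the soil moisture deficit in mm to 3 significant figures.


Approach: apply the soil moisture deficit relation, SMD = (FC - theta)/100 * depth * 1000.
SMD = (31.3 - 25.7)/100 * 0.579 * 1000 = 32.4 mm
Therefore the soil moisture deficit = 32.4 mm.


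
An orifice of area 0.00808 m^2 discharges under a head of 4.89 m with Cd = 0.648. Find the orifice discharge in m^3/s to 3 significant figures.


Approach: apply the orifice equation, Q = Cd*A*sqrt(2*g*h).
Q = 0.648 * 0.00808 * sqrt(2*9.81*4.89) = 0.0513 m^3/s
Therefore the orifice discharge = 0.0513 m^3/s.


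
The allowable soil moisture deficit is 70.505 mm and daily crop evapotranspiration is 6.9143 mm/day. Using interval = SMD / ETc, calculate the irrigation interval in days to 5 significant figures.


interval = 70.505 / 6.9143 = 10.197 days
Therefore the irrigation interval = 10.197 days.


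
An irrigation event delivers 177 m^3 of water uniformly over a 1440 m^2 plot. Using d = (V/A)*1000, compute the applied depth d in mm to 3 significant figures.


d = (177 / 1440) * 1000 = 123 mm
Therefore the applied depth d = 123 mm.


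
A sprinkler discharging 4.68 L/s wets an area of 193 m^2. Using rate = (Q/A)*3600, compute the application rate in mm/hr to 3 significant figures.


rate = (4.68 / 193) * 3600 = 87.3 mm/hr
Therefore the application rate = 87.3 mm/hr.


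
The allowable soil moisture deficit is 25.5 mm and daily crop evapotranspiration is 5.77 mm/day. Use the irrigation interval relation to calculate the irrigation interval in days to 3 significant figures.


Approach: apply the irrigation interval relation, interval = SMD / ETc.
interval = 25.5 / 5.77 = 4.42 days
Therefore the irrigation interval = 4.42 days.


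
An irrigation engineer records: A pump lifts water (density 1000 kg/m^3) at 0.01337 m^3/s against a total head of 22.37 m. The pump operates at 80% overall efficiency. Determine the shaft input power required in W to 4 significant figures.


Approach: apply hydraulic power then efficiency conversion, P = rho*g*Q*H; P_in = P/eta.
Step 1 — hydraulic power (P = rho*g*Q*H):
  P = 1000 * 9.81 * 0.01337 * 22.37 = 2934.04 W
Step 2 — input power: P_in = P/eta = 2934.04 / 0.8 = 3668 W
Therefore the shaft input power required = 3668 W.


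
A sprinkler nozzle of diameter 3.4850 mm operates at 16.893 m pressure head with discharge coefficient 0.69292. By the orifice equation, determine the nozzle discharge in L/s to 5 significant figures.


Approach: apply the orifice equation, Q = Cd*A*sqrt(2*g*h), A = pi*(d/2)^2.
A = pi*(3.4850e-3/2)^2 = 9.538837e-06 m^2
Q = 0.69292 * 9.538837e-06 * sqrt(2*9.81*16.893) * 1000 = 0.12033 L/s
Therefore the nozzle discharge = 0.12033 L/s.


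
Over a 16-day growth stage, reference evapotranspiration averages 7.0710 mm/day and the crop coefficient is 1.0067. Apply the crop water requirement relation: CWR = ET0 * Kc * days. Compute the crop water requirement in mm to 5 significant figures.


CWR = 7.0710 * 1.0067 * 16 = 113.89 mm
Therefore the crop water requirement = 113.89 mm.


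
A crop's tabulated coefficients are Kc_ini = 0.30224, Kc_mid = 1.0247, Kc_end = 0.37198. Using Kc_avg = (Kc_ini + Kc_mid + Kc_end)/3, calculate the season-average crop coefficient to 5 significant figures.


Kc_avg = (0.30224 + 1.0247 + 0.37198)/3 = 0.56631
Therefore the season-average crop coefficient = 0.56631.


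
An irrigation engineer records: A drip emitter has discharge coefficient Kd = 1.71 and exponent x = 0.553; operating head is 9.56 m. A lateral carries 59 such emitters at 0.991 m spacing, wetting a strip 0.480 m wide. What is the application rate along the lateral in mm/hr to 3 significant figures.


Approach: apply the emitter equation with a lateral mass balance, q = Kd*h^x; Q = n*q; rate = Q/(n*spacing*width).
Step 1 — single emitter flow (q = Kd*h^x):
  q = 1.71 * 9.56^0.553 = 5.9592 L/hr
Step 2 — total lateral flow: Q = 59 * 5.9592 = 351.59 L/hr
Step 3 — wetted area: A = 59 * 0.991 * 0.480 = 28.065 m^2
Step 4 — application rate: Q/A = 351.59/28.065 = 12.5 mm/hr
Therefore the application rate along the lateral = 12.5 mm/hr.


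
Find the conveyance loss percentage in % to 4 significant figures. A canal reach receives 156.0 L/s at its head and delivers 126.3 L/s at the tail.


Approach: apply the conveyance loss ratio, loss% = ((Q_head - Q_tail)/Q_head)*100.
loss = ((156.0 - 126.3)/156.0)*100 = 19.04 %
Therefore the conveyance loss percentage = 19.04 %.


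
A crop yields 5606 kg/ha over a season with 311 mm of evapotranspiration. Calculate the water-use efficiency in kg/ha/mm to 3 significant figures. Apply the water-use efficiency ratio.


Approach: apply the water-use efficiency ratio, WUE = yield/ET.
WUE = 5606 / 311 = 18.0 kg/ha/mm
Therefore the water-use efficiency = 18.0 kg/ha/mm.


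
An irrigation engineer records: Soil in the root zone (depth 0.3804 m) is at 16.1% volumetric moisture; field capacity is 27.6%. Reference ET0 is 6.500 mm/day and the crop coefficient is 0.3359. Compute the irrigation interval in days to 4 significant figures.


Approach: apply soil-water budget scheduling, SMD = (FC-theta)/100*depth*1000; ETc = ET0*Kc; interval = SMD/ETc.
Step 1 — soil moisture deficit:
  SMD = (27.6 - 16.1)/100 * 0.3804 * 1000 = 43.7460 mm
Step 2 — daily crop ET (ETc = ET0*Kc):
  ETc = 6.500 * 0.3359 = 2.18335 mm/day
Step 3 — irrigation interval (SMD/ETc):
  interval = 43.7460 / 2.18335 = 20.04 days
Therefore the irrigation interval = 20.04 days.


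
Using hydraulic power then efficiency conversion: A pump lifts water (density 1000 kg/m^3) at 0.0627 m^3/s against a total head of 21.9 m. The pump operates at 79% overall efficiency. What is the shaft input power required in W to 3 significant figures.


Approach: apply hydraulic power then efficiency conversion, P = rho*g*Q*H; P_in = P/eta.
Step 1 — hydraulic power (P = rho*g*Q*H):
  P = 1000 * 9.81 * 0.0627 * 21.9 = 13470 W
Step 2 — input power: P_in = P/eta = 13470 / 0.79 = 17100 W
Therefore the shaft input power required = 17100 W.


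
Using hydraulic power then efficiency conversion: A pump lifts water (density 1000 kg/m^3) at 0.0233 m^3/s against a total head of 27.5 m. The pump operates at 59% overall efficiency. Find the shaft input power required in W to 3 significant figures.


Approach: apply hydraulic power then efficiency conversion, P = rho*g*Q*H; P_in = P/eta.
Step 1 — hydraulic power (P = rho*g*Q*H):
  P = 1000 * 9.81 * 0.0233 * 27.5 = 6285.8 W
Step 2 — input power: P_in = P/eta = 6285.8 / 0.59 = 10700 W
Therefore the shaft input power required = 10700 W.


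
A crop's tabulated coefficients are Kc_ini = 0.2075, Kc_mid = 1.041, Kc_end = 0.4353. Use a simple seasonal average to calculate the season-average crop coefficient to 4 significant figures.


Approach: apply a simple seasonal average, Kc_avg = (Kc_ini + Kc_mid + Kc_end)/3.
Kc_avg = (0.2075 + 1.041 + 0.4353)/3 = 0.5613
Therefore the season-average crop coefficient = 0.5613.


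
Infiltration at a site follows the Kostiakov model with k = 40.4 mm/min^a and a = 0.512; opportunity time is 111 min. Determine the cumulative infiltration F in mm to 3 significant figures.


Approach: apply the Kostiakov infiltration equation, F = k*t^a.
F = 40.4 * 111^0.512 = 450 mm
Therefore the cumulative infiltration F = 450 mm.


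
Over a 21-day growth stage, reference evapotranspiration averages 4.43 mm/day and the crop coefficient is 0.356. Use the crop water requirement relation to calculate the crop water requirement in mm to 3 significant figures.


Approach: apply the crop water requirement relation, CWR = ET0 * Kc * days.
CWR = 4.43 * 0.356 * 21 = 33.1 mm
Therefore the crop water requirement = 33.1 mm.


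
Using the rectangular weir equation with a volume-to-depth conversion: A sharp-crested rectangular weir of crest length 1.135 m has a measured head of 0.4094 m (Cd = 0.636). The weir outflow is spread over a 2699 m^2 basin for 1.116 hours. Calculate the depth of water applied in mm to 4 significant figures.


Approach: apply the rectangular weir equation with a volume-to-depth conversion, Q = (2/3)*Cd*L*sqrt(2g)*H^1.5; d = Q*t/A * 1000.
Step 1 — weir discharge:
  Q = (2/3)*0.636*1.135*sqrt(2*9.81)*0.4094^1.5 = 0.558384 m^3/s
Step 2 — volume: V = 0.558384 * 1.116*3600 = 2243.36 m^3
Step 3 — depth: d = V/A * 1000 = 2243.36/2699 * 1000 = 831.2 mm
Therefore the depth of water applied = 831.2 mm.


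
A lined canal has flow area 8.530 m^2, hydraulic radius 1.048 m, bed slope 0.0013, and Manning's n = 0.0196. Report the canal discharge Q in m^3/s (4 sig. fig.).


Approach: apply Manning's equation, Q = (1/n)*A*R^(2/3)*S^(1/2).
Q = (1/0.0196) * 8.530 * 1.048^(2/3) * 0.0013^(1/2) = 16.19 m^3/s
Therefore the canal discharge Q = 16.19 m^3/s.


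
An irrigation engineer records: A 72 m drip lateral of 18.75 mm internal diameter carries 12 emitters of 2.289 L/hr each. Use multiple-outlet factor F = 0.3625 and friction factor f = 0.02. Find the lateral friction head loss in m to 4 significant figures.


Approach: apply Darcy-Weisbach with the multiple-outlet F-factor, Q = n*q/(3600*1000) m^3/s; v = Q/A; hf = F*f*(L/D)*(v^2/(2g)).
Q = 12*2.289/(3600*1000) = 7.63000e-06 m^3/s
A = pi*(18.75e-3/2)^2 = 2.76117e-04 m^2, so v = Q/A = 0.0276333 m/s
hf = 0.3625*0.02*(72/0.01875)*(0.0276333^2/(2*9.81)) = 0.001084 m
Therefore the lateral friction head loss = 0.001084 m.


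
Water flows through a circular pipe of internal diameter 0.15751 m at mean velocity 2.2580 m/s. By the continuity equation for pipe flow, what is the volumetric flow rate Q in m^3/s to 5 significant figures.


Approach: apply the continuity equation for pipe flow, Q = A * v with A = pi*(D/2)^2.
A = pi*(0.15751/2)^2 = 0.01948526 m^2
Q = 0.01948526 * 2.2580 = 0.043998 m^3/s
Therefore the volumetric flow rate Q = 0.043998 m^3/s.


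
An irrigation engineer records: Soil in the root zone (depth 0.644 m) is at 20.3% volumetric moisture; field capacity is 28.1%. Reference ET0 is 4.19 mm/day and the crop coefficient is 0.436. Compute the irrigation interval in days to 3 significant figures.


Approach: apply soil-water budget scheduling, SMD = (FC-theta)/100*depth*1000; ETc = ET0*Kc; interval = SMD/ETc.
Step 1 — soil moisture deficit:
  SMD = (28.1 - 20.3)/100 * 0.644 * 1000 = 50.232 mm
Step 2 — daily crop ET (ETc = ET0*Kc):
  ETc = 4.19 * 0.436 = 1.8268 mm/day
Step 3 — irrigation interval (SMD/ETc):
  interval = 50.232 / 1.8268 = 27.5 days
Therefore the irrigation interval = 27.5 days.


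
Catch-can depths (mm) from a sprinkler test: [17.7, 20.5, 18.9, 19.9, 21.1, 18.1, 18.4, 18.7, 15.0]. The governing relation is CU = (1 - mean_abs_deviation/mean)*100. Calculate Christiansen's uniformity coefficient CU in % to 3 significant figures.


mean = 18.700 mm
mean |d_i - mean| = 1.2444 mm
CU = (1 - 1.2444/18.700)*100 = 93.3 %
Therefore Christiansen's uniformity coefficient CU = 93.3 %.


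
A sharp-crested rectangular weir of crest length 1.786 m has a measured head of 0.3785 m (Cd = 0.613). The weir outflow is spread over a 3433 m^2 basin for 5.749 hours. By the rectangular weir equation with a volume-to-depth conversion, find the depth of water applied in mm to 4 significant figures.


Approach: apply the rectangular weir equation with a volume-to-depth conversion, Q = (2/3)*Cd*L*sqrt(2g)*H^1.5; d = Q*t/A * 1000.
Step 1 — weir discharge:
  Q = (2/3)*0.613*1.786*sqrt(2*9.81)*0.3785^1.5 = 0.752834 m^3/s
Step 2 — volume: V = 0.752834 * 5.749*3600 = 15580.9 m^3
Step 3 — depth: d = V/A * 1000 = 15580.9/3433 * 1000 = 4539 mm
Therefore the depth of water applied = 4539 mm.


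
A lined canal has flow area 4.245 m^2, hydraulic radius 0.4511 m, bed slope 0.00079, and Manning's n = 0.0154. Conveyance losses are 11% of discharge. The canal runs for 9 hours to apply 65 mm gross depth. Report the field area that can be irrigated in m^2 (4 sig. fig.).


Approach: apply Manning's equation with a conveyance and depth budget, Q = (1/n)*A*R^(2/3)*S^(1/2); Q_field = Q*(1-loss); Area = Q_field*t/(d/1000).
Step 1 — canal discharge (Manning's equation):
  Q = (1/0.0154) * 4.245 * 0.4511^(2/3) * 0.00079^(1/2) = 4.55707 m^3/s
Step 2 — delivered flow: Q_field = 4.55707*(1 - 11/100) = 4.05579 m^3/s
Step 3 — volume delivered: V = 4.05579 * 9*3600 = 131408 m^3
Step 4 — area served: A = V / (depth/1000) = 131408 / 0.065 = 2022000 m^2
Therefore the field area that can be irrigated = 2022000 m^2.


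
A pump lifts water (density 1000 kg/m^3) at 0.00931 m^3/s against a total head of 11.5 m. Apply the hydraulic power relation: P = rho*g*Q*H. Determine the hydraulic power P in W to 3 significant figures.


P = 1000 * 9.81 * 0.00931 * 11.5 = 1050 W
Therefore the hydraulic power P = 1050 W.


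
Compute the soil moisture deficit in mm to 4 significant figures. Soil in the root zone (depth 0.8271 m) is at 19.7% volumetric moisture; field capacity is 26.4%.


Approach: apply the soil moisture deficit relation, SMD = (FC - theta)/100 * depth * 1000.
SMD = (26.4 - 19.7)/100 * 0.8271 * 1000 = 55.42 mm
Therefore the soil moisture deficit = 55.42 mm.


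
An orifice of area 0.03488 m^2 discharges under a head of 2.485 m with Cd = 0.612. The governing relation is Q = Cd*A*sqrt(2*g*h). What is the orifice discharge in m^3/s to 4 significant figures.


Q = 0.612 * 0.03488 * sqrt(2*9.81*2.485) = 0.1491 m^3/s
Therefore the orifice discharge = 0.1491 m^3/s.


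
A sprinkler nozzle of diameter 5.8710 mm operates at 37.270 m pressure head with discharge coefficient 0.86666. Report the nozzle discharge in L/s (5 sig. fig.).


Approach: apply the orifice equation, Q = Cd*A*sqrt(2*g*h), A = pi*(d/2)^2.
A = pi*(5.8710e-3/2)^2 = 2.707161e-05 m^2
Q = 0.86666 * 2.707161e-05 * sqrt(2*9.81*37.270) * 1000 = 0.63444 L/s
Therefore the nozzle discharge = 0.63444 L/s.


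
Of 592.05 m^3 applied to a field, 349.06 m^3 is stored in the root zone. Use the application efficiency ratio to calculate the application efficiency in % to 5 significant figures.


Approach: apply the application efficiency ratio, Ea = (stored/applied)*100.
Ea = (349.06/592.05)*100 = 58.958 %
Therefore the application efficiency = 58.958 %.


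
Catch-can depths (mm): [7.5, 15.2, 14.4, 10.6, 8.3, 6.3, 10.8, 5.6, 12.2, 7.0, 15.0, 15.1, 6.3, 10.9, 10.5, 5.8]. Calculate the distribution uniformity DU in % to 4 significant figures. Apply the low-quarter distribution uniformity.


Approach: apply the low-quarter distribution uniformity, DU = (mean of lowest quarter of readings / overall mean)*100.
sorted lowest 4 of 16: [5.6, 5.8, 6.3, 6.3] -> mean = 6.00000 mm
overall mean = 10.0938 mm
DU = (6.00000/10.0938)*100 = 59.44 %
Therefore the distribution uniformity DU = 59.44 %.


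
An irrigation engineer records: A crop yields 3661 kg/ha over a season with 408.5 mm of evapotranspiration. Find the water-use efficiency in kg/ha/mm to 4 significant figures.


Approach: apply the water-use efficiency ratio, WUE = yield/ET.
WUE = 3661 / 408.5 = 8.962 kg/ha/mm
Therefore the water-use efficiency = 8.962 kg/ha/mm.


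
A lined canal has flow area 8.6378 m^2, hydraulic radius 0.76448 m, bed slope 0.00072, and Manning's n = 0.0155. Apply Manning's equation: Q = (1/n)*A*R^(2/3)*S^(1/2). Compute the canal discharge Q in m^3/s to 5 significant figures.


Q = (1/0.0155) * 8.6378 * 0.76448^(2/3) * 0.00072^(1/2) = 12.502 m^3/s
Therefore the canal discharge Q = 12.502 m^3/s.


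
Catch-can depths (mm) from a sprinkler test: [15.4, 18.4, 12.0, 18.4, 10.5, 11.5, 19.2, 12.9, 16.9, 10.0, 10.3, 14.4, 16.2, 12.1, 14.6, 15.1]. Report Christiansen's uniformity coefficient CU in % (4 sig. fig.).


Approach: apply Christiansen's uniformity coefficient, CU = (1 - mean_abs_deviation/mean)*100.
mean = 14.2438 mm
mean |d_i - mean| = 2.55078 mm
CU = (1 - 2.55078/14.2438)*100 = 82.09 %
Therefore Christiansen's uniformity coefficient CU = 82.09 %.


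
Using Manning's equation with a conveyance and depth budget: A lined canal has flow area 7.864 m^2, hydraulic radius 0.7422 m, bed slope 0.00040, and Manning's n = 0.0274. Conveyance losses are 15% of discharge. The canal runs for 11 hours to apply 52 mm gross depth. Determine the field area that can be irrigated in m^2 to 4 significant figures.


Approach: apply Manning's equation with a conveyance and depth budget, Q = (1/n)*A*R^(2/3)*S^(1/2); Q_field = Q*(1-loss); Area = Q_field*t/(d/1000).
Step 1 — canal discharge (Manning's equation):
  Q = (1/0.0274) * 7.864 * 0.7422^(2/3) * 0.00040^(1/2) = 4.70548 m^3/s
Step 2 — delivered flow: Q_field = 4.70548*(1 - 15/100) = 3.99965 m^3/s
Step 3 — volume delivered: V = 3.99965 * 11*3600 = 158386 m^3
Step 4 — area served: A = V / (depth/1000) = 158386 / 0.052 = 3046000 m^2
Therefore the field area that can be irrigated = 3046000 m^2.


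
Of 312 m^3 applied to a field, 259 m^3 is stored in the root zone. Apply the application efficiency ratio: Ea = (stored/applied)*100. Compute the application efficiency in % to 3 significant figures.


Ea = (259/312)*100 = 83.0 %
Therefore the application efficiency = 83.0 %.


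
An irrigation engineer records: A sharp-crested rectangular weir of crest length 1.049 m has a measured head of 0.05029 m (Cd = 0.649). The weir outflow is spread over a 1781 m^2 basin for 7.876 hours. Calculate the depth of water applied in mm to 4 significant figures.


Approach: apply the rectangular weir equation with a volume-to-depth conversion, Q = (2/3)*Cd*L*sqrt(2g)*H^1.5; d = Q*t/A * 1000.
Step 1 — weir discharge:
  Q = (2/3)*0.649*1.049*sqrt(2*9.81)*0.05029^1.5 = 0.0226726 m^3/s
Step 2 — volume: V = 0.0226726 * 7.876*3600 = 642.849 m^3
Step 3 — depth: d = V/A * 1000 = 642.849/1781 * 1000 = 360.9 mm
Therefore the depth of water applied = 360.9 mm.


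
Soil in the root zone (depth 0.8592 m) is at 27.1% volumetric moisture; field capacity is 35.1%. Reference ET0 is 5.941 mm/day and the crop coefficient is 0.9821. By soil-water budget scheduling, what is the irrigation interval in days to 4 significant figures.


Approach: apply soil-water budget scheduling, SMD = (FC-theta)/100*depth*1000; ETc = ET0*Kc; interval = SMD/ETc.
Step 1 — soil moisture deficit:
  SMD = (35.1 - 27.1)/100 * 0.8592 * 1000 = 68.7360 mm
Step 2 — daily crop ET (ETc = ET0*Kc):
  ETc = 5.941 * 0.9821 = 5.83466 mm/day
Step 3 — irrigation interval (SMD/ETc):
  interval = 68.7360 / 5.83466 = 11.78 days
Therefore the irrigation interval = 11.78 days.


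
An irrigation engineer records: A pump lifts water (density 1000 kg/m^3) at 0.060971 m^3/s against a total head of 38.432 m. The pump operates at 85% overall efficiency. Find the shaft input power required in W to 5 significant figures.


Approach: apply hydraulic power then efficiency conversion, P = rho*g*Q*H; P_in = P/eta.
Step 1 — hydraulic power (P = rho*g*Q*H):
  P = 1000 * 9.81 * 0.060971 * 38.432 = 22987.16 W
Step 2 — input power: P_in = P/eta = 22987.16 / 0.85 = 27044 W
Therefore the shaft input power required = 27044 W.


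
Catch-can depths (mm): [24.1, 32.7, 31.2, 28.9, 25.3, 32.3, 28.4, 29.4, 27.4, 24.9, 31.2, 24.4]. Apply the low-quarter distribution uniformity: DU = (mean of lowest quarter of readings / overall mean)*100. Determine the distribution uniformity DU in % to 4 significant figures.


sorted lowest 3 of 12: [24.1, 24.4, 24.9] -> mean = 24.4667 mm
overall mean = 28.3500 mm
DU = (24.4667/28.3500)*100 = 86.30 %
Therefore the distribution uniformity DU = 86.30 %.


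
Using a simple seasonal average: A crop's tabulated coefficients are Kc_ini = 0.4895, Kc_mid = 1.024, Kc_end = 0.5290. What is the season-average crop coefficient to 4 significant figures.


Approach: apply a simple seasonal average, Kc_avg = (Kc_ini + Kc_mid + Kc_end)/3.
Kc_avg = (0.4895 + 1.024 + 0.5290)/3 = 0.6808
Therefore the season-average crop coefficient = 0.6808.


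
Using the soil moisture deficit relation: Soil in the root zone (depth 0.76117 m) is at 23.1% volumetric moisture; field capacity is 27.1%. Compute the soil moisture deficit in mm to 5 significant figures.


Approach: apply the soil moisture deficit relation, SMD = (FC - theta)/100 * depth * 1000.
SMD = (27.1 - 23.1)/100 * 0.76117 * 1000 = 30.447 mm
Therefore the soil moisture deficit = 30.447 mm.


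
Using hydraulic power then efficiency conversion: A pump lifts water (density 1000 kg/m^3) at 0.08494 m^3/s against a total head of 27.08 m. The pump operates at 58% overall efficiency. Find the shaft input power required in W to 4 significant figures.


Approach: apply hydraulic power then efficiency conversion, P = rho*g*Q*H; P_in = P/eta.
Step 1 — hydraulic power (P = rho*g*Q*H):
  P = 1000 * 9.81 * 0.08494 * 27.08 = 22564.7 W
Step 2 — input power: P_in = P/eta = 22564.7 / 0.58 = 38900 W
Therefore the shaft input power required = 38900 W.


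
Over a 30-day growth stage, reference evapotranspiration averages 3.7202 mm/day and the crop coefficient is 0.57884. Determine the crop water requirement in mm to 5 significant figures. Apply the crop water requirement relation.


Approach: apply the crop water requirement relation, CWR = ET0 * Kc * days.
CWR = 3.7202 * 0.57884 * 30 = 64.602 mm
Therefore the crop water requirement = 64.602 mm.


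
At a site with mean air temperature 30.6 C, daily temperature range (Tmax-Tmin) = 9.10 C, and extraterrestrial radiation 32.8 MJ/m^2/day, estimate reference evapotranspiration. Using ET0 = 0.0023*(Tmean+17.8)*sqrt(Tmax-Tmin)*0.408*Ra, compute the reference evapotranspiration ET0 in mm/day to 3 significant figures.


ET0 = 0.0023*(30.6+17.8)*sqrt(9.10)*0.408*32.8 = 4.49 mm/day
Therefore the reference evapotranspiration ET0 = 4.49 mm/day.


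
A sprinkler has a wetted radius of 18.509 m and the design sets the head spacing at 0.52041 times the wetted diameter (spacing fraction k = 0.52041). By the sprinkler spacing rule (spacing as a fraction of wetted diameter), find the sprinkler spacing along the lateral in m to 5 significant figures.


Approach: apply the sprinkler spacing rule (spacing as a fraction of wetted diameter), S = k*(2*R).
S = 0.52041 * (2 * 18.509) = 19.265 m
Therefore the sprinkler spacing along the lateral = 19.265 m.


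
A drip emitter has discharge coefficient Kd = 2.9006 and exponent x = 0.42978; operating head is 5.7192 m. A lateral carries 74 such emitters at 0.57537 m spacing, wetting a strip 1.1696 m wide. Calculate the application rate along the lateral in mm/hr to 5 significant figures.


Approach: apply the emitter equation with a lateral mass balance, q = Kd*h^x; Q = n*q; rate = Q/(n*spacing*width).
Step 1 — single emitter flow (q = Kd*h^x):
  q = 2.9006 * 5.7192^0.42978 = 6.137272 L/hr
Step 2 — total lateral flow: Q = 74 * 6.137272 = 454.1582 L/hr
Step 3 — wetted area: A = 74 * 0.57537 * 1.1696 = 49.79850 m^2
Step 4 — application rate: Q/A = 454.1582/49.79850 = 9.1199 mm/hr
Therefore the application rate along the lateral = 9.1199 mm/hr.


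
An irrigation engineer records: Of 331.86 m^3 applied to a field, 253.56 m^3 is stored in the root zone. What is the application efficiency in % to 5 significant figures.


Approach: apply the application efficiency ratio, Ea = (stored/applied)*100.
Ea = (253.56/331.86)*100 = 76.406 %
Therefore the application efficiency = 76.406 %.


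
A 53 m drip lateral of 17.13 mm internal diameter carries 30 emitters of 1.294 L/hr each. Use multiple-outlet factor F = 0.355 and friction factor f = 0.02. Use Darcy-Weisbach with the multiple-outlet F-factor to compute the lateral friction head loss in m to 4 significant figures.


Approach: apply Darcy-Weisbach with the multiple-outlet F-factor, Q = n*q/(3600*1000) m^3/s; v = Q/A; hf = F*f*(L/D)*(v^2/(2g)).
Q = 30*1.294/(3600*1000) = 1.07833e-05 m^3/s
A = pi*(17.13e-3/2)^2 = 2.30465e-04 m^2, so v = Q/A = 0.0467895 m/s
hf = 0.355*0.02*(53/0.01713)*(0.0467895^2/(2*9.81)) = 0.002451 m
Therefore the lateral friction head loss = 0.002451 m.


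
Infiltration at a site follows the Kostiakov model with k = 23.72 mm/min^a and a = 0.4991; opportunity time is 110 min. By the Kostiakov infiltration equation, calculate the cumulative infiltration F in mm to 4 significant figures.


Approach: apply the Kostiakov infiltration equation, F = k*t^a.
F = 23.72 * 110^0.4991 = 247.7 mm
Therefore the cumulative infiltration F = 247.7 mm.


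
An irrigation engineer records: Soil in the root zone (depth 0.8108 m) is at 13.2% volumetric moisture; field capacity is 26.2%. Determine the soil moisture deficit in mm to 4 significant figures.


Approach: apply the soil moisture deficit relation, SMD = (FC - theta)/100 * depth * 1000.
SMD = (26.2 - 13.2)/100 * 0.8108 * 1000 = 105.4 mm
Therefore the soil moisture deficit = 105.4 mm.


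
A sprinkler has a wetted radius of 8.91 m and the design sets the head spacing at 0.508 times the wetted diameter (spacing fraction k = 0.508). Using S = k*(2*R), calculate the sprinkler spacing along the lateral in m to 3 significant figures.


S = 0.508 * (2 * 8.91) = 9.05 m
Therefore the sprinkler spacing along the lateral = 9.05 m.


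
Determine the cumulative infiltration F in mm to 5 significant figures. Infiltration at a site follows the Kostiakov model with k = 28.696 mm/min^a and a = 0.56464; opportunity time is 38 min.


Approach: apply the Kostiakov infiltration equation, F = k*t^a.
F = 28.696 * 38^0.56464 = 223.78 mm
Therefore the cumulative infiltration F = 223.78 mm.


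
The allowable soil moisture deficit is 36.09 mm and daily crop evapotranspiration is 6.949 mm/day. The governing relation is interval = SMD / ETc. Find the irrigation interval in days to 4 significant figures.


interval = 36.09 / 6.949 = 5.194 days
Therefore the irrigation interval = 5.194 days.


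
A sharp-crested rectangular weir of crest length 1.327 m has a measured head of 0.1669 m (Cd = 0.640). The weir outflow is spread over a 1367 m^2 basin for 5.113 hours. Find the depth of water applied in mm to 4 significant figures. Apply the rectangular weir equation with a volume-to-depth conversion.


Approach: apply the rectangular weir equation with a volume-to-depth conversion, Q = (2/3)*Cd*L*sqrt(2g)*H^1.5; d = Q*t/A * 1000.
Step 1 — weir discharge:
  Q = (2/3)*0.640*1.327*sqrt(2*9.81)*0.1669^1.5 = 0.170999 m^3/s
Step 2 — volume: V = 0.170999 * 5.113*3600 = 3147.54 m^3
Step 3 — depth: d = V/A * 1000 = 3147.54/1367 * 1000 = 2303 mm
Therefore the depth of water applied = 2303 mm.


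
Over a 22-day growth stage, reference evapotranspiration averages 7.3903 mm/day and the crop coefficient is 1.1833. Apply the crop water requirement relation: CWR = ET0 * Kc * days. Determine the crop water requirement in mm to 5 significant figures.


CWR = 7.3903 * 1.1833 * 22 = 192.39 mm
Therefore the crop water requirement = 192.39 mm.


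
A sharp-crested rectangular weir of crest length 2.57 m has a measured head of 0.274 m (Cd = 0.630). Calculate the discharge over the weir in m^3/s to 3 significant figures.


Approach: apply the rectangular weir equation, Q = (2/3)*Cd*L*sqrt(2g)*H^1.5.
Q = (2/3)*0.630*2.57*sqrt(2*9.81)*0.274^1.5 = 0.686 m^3/s
Therefore the discharge over the weir = 0.686 m^3/s.


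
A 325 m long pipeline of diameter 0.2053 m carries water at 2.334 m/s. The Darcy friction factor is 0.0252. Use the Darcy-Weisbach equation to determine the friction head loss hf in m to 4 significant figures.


Approach: apply the Darcy-Weisbach equation, hf = f*(L/D)*(v^2/(2g)).
hf = 0.0252 * (325/0.2053) * (2.334^2 / (2*9.81))
hf = 11.08 m
Therefore the friction head loss hf = 11.08 m.


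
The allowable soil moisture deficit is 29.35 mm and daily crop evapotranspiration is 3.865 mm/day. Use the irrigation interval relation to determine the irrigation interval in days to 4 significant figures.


Approach: apply the irrigation interval relation, interval = SMD / ETc.
interval = 29.35 / 3.865 = 7.594 days
Therefore the irrigation interval = 7.594 days.


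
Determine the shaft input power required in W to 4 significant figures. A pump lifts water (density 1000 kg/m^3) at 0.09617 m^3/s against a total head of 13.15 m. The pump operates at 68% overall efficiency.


Approach: apply hydraulic power then efficiency conversion, P = rho*g*Q*H; P_in = P/eta.
Step 1 — hydraulic power (P = rho*g*Q*H):
  P = 1000 * 9.81 * 0.09617 * 13.15 = 12406.1 W
Step 2 — input power: P_in = P/eta = 12406.1 / 0.68 = 18240 W
Therefore the shaft input power required = 18240 W.


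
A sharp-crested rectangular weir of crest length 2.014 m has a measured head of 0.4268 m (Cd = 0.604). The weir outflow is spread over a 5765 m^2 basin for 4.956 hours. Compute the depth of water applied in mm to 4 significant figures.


Approach: apply the rectangular weir equation with a volume-to-depth conversion, Q = (2/3)*Cd*L*sqrt(2g)*H^1.5; d = Q*t/A * 1000.
Step 1 — weir discharge:
  Q = (2/3)*0.604*2.014*sqrt(2*9.81)*0.4268^1.5 = 1.00159 m^3/s
Step 2 — volume: V = 1.00159 * 4.956*3600 = 17870.0 m^3
Step 3 — depth: d = V/A * 1000 = 17870.0/5765 * 1000 = 3100 mm
Therefore the depth of water applied = 3100 mm.


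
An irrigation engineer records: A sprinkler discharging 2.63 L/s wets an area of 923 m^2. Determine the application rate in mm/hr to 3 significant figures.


Approach: apply the application rate relation, rate = (Q/A)*3600.
rate = (2.63 / 923) * 3600 = 10.3 mm/hr
Therefore the application rate = 10.3 mm/hr.


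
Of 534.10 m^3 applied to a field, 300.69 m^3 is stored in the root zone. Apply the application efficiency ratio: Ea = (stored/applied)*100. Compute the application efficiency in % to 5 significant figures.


Ea = (300.69/534.10)*100 = 56.298 %
Therefore the application efficiency = 56.298 %.


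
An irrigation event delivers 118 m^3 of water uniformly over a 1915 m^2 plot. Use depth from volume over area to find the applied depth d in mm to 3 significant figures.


Approach: apply depth from volume over area, d = (V/A)*1000.
d = (118 / 1915) * 1000 = 61.6 mm
Therefore the applied depth d = 61.6 mm.


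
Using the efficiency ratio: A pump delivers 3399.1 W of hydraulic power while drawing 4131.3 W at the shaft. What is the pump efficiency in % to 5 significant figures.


Approach: apply the efficiency ratio, eta = (P_out/P_in)*100.
eta = (3399.1 / 4131.3) * 100 = 82.277 %
Therefore the pump efficiency = 82.277 %.


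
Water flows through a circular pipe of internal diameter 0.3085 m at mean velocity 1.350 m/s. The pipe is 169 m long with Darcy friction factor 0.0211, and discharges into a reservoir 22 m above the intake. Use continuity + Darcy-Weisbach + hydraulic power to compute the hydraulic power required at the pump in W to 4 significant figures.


Approach: apply continuity + Darcy-Weisbach + hydraulic power, Q = A*v; hf = f*(L/D)*(v^2/(2g)); H = static + hf; P = rho*g*Q*H.
Step 1 — flow rate (continuity, Q = A*v):
  A = pi*(0.3085/2)^2 = 0.0747481 m^2
  Q = 0.0747481 * 1.350 = 0.100910 m^3/s
Step 2 — friction head loss (Darcy-Weisbach):
  hf = 0.0211 * (169/0.3085) * (1.350^2 / (2*9.81))
  hf = 1.07370 m
Step 3 — total head: H = 22 + 1.07370 = 23.0737 m
Step 4 — hydraulic power (P = rho*g*Q*H):
  P = 1000 * 9.81 * 0.100910 * 23.0737 = 22840 W
Therefore the hydraulic power required at the pump = 22840 W.


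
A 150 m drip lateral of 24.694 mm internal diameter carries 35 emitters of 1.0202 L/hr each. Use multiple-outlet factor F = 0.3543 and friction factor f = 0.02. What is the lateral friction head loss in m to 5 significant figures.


Approach: apply Darcy-Weisbach with the multiple-outlet F-factor, Q = n*q/(3600*1000) m^3/s; v = Q/A; hf = F*f*(L/D)*(v^2/(2g)).
Q = 35*1.0202/(3600*1000) = 9.918611e-06 m^3/s
A = pi*(24.694e-3/2)^2 = 4.789308e-04 m^2, so v = Q/A = 0.02070990 m/s
hf = 0.3543*0.02*(150/0.024694)*(0.02070990^2/(2*9.81)) = 0.00094093 m
Therefore the lateral friction head loss = 0.00094093 m.


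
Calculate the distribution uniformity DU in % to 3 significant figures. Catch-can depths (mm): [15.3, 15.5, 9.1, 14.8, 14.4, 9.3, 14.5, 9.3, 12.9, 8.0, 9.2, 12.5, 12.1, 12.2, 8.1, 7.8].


Approach: apply the low-quarter distribution uniformity, DU = (mean of lowest quarter of readings / overall mean)*100.
sorted lowest 4 of 16: [7.8, 8.0, 8.1, 9.1] -> mean = 8.2500 mm
overall mean = 11.562 mm
DU = (8.2500/11.562)*100 = 71.4 %
Therefore the distribution uniformity DU = 71.4 %.


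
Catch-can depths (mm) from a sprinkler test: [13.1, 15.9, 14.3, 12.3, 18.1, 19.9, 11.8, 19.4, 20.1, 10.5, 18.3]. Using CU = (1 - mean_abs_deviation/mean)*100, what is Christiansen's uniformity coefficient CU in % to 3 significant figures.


mean = 15.791 mm
mean |d_i - mean| = 3.0826 mm
CU = (1 - 3.0826/15.791)*100 = 80.5 %
Therefore Christiansen's uniformity coefficient CU = 80.5 %.


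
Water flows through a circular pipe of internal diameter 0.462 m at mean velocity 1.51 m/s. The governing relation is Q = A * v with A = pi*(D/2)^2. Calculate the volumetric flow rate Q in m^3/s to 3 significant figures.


A = pi*(0.462/2)^2 = 0.16764 m^2
Q = 0.16764 * 1.51 = 0.253 m^3/s
Therefore the volumetric flow rate Q = 0.253 m^3/s.


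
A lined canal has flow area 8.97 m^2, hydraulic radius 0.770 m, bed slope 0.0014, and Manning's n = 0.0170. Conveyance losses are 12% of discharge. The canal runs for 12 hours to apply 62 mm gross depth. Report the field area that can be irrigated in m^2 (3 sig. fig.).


Approach: apply Manning's equation with a conveyance and depth budget, Q = (1/n)*A*R^(2/3)*S^(1/2); Q_field = Q*(1-loss); Area = Q_field*t/(d/1000).
Step 1 — canal discharge (Manning's equation):
  Q = (1/0.0170) * 8.97 * 0.770^(2/3) * 0.0014^(1/2) = 16.586 m^3/s
Step 2 — delivered flow: Q_field = 16.586*(1 - 12/100) = 14.595 m^3/s
Step 3 — volume delivered: V = 14.595 * 12*3600 = 630520 m^3
Step 4 — area served: A = V / (depth/1000) = 630520 / 0.062 = 10200000 m^2
Therefore the field area that can be irrigated = 10200000 m^2.


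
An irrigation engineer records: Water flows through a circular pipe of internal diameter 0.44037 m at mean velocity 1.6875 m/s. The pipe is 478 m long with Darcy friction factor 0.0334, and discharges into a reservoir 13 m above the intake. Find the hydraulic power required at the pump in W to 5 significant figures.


Approach: apply continuity + Darcy-Weisbach + hydraulic power, Q = A*v; hf = f*(L/D)*(v^2/(2g)); H = static + hf; P = rho*g*Q*H.
Step 1 — flow rate (continuity, Q = A*v):
  A = pi*(0.44037/2)^2 = 0.1523089 m^2
  Q = 0.1523089 * 1.6875 = 0.2570213 m^3/s
Step 2 — friction head loss (Darcy-Weisbach):
  hf = 0.0334 * (478/0.44037) * (1.6875^2 / (2*9.81))
  hf = 5.261932 m
Step 3 — total head: H = 13 + 5.261932 = 18.26193 m
Step 4 — hydraulic power (P = rho*g*Q*H):
  P = 1000 * 9.81 * 0.2570213 * 18.26193 = 46045 W
Therefore the hydraulic power required at the pump = 46045 W.


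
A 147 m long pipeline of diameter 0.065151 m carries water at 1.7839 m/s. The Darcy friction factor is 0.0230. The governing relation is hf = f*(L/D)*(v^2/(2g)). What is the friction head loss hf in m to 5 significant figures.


hf = 0.0230 * (147/0.065151) * (1.7839^2 / (2*9.81))
hf = 8.4172 m
Therefore the friction head loss hf = 8.4172 m.


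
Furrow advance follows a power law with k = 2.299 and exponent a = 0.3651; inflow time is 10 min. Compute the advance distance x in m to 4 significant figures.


Approach: apply the power-law advance function, x = k*t^a.
x = 2.299 * 10^0.3651 = 5.329 m
Therefore the advance distance x = 5.329 m.


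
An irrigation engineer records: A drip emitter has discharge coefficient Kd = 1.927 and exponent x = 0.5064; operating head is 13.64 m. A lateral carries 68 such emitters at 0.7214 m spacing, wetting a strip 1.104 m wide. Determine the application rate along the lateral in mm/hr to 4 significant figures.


Approach: apply the emitter equation with a lateral mass balance, q = Kd*h^x; Q = n*q; rate = Q/(n*spacing*width).
Step 1 — single emitter flow (q = Kd*h^x):
  q = 1.927 * 13.64^0.5064 = 7.23689 L/hr
Step 2 — total lateral flow: Q = 68 * 7.23689 = 492.108 L/hr
Step 3 — wetted area: A = 68 * 0.7214 * 1.104 = 54.1569 m^2
Step 4 — application rate: Q/A = 492.108/54.1569 = 9.087 mm/hr
Therefore the application rate along the lateral = 9.087 mm/hr.


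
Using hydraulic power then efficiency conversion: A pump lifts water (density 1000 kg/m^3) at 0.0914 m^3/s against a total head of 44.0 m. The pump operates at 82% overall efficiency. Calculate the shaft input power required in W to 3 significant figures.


Approach: apply hydraulic power then efficiency conversion, P = rho*g*Q*H; P_in = P/eta.
Step 1 — hydraulic power (P = rho*g*Q*H):
  P = 1000 * 9.81 * 0.0914 * 44.0 = 39452 W
Step 2 — input power: P_in = P/eta = 39452 / 0.82 = 48100 W
Therefore the shaft input power required = 48100 W.
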